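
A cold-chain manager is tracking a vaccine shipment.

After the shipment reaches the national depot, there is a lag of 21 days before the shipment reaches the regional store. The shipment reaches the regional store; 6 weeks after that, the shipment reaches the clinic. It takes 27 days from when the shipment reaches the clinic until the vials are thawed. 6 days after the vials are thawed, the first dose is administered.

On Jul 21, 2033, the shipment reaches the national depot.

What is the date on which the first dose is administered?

Oct 25, 2033

The shipment reaches the national depot: Jul 21, 2033.
The shipment reaches the regional store: Jul 21, 2033 + 21 days = Aug 11, 2033.
The shipment reaches the clinic: Aug 11, 2033 + 6 weeks = Sep 22, 2033.
The vials are thawed: Sep 22, 2033 + 27 days = Oct 19, 2033.
The first dose is administered: Oct 19, 2033 + 6 days = Oct 25, 2033.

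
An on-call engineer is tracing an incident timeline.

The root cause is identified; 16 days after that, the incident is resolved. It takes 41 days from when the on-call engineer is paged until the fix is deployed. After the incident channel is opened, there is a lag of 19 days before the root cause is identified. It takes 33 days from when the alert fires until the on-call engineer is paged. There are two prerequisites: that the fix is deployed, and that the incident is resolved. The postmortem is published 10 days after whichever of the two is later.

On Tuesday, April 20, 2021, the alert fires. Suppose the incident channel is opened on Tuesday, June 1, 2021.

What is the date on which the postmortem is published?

The alert fires: Apr 20, 2021.
The on-call engineer is paged: Apr 20, 2021 + 33 days = May 23, 2021.
The fix is deployed: May 23, 2021 + 41 days = Jul 3, 2021.
The incident channel is opened: Jun 1, 2021.
The root cause is identified: Jun 1, 2021 + 19 days = Jun 20, 2021.
The incident is resolved: Jun 20, 2021 + 16 days = Jul 6, 2021.
Both prerequisites met — the fix is deployed (Jul 3, 2021), the incident is resolved (Jul 6, 2021); the later is Jul 6, 2021.
The postmortem is published: Jul 6, 2021 + 10 days = Jul 16, 2021.

Friday, July 16, 2021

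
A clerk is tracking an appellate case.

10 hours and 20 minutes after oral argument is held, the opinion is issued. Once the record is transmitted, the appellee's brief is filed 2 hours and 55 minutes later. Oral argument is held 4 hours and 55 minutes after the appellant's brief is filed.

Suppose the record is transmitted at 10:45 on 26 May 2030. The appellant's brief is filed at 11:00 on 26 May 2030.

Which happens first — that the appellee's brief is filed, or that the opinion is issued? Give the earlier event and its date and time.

The appellee's brief is filed — 13:40 on 26 May 2030

The record is transmitted: 10:45 May 26, 2030.
The appellee's brief is filed: 10:45 May 26, 2030 + 2h55m = 13:40 May 26, 2030.
The appellant's brief is filed: 11:00 May 26, 2030.
Oral argument is held: 11:00 May 26, 2030 + 4h55m = 15:55 May 26, 2030.
The opinion is issued: 15:55 May 26, 2030 + 10h20m = 02:15 May 27, 2030.
Comparing: the appellee's brief is filed at 13:40 May 26, 2030 vs the opinion is issued at 02:15 May 27, 2030. Earlier: the appellee's brief is filed.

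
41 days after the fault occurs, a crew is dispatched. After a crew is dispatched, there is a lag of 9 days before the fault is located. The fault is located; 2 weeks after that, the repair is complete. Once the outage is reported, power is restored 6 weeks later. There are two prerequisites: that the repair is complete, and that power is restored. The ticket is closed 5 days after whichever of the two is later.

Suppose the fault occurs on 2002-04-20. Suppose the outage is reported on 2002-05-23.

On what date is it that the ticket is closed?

The fault occurs: Apr 20, 2002.
A crew is dispatched: Apr 20, 2002 + 41 days = May 31, 2002.
The fault is located: May 31, 2002 + 9 days = Jun 9, 2002.
The repair is complete: Jun 9, 2002 + 2 weeks = Jun 23, 2002.
The outage is reported: May 23, 2002.
Power is restored: May 23, 2002 + 6 weeks = Jul 4, 2002.
Both prerequisites met — the repair is complete (Jun 23, 2002), power is restored (Jul 4, 2002); the later is Jul 4, 2002.
The ticket is closed: Jul 4, 2002 + 5 days = Jul 9, 2002.

2002-07-09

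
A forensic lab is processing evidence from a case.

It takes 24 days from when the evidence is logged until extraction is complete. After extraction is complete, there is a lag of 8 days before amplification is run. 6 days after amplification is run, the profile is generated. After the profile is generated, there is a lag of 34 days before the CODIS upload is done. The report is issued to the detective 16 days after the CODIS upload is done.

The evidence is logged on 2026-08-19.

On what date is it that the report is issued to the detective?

The evidence is logged: Aug 19, 2026.
Extraction is complete: Aug 19, 2026 + 24 days = Sep 12, 2026.
Amplification is run: Sep 12, 2026 + 8 days = Sep 20, 2026.
The profile is generated: Sep 20, 2026 + 6 days = Sep 26, 2026.
The CODIS upload is done: Sep 26, 2026 + 34 days = Oct 30, 2026.
The report is issued to the detective: Oct 30, 2026 + 16 days = Nov 15, 2026.

2026-11-15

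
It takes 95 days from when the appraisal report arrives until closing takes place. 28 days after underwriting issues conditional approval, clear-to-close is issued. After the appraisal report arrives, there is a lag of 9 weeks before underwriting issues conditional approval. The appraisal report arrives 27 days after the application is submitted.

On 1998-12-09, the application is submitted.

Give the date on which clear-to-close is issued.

The application is submitted: Dec 9, 1998.
The appraisal report arrives: Dec 9, 1998 + 27 days = Jan 5, 1999.
Underwriting issues conditional approval: Jan 5, 1999 + 9 weeks = Mar 9, 1999.
Clear-to-close is issued: Mar 9, 1999 + 28 days = Apr 6, 1999.

1999-04-06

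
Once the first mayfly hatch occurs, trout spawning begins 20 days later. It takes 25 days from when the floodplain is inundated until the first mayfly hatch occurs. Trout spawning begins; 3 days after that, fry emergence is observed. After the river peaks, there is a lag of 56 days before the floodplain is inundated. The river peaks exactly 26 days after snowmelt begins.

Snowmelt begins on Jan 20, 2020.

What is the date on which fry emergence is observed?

May 29, 2020

Snowmelt begins: Jan 20, 2020.
The river peaks: Jan 20, 2020 + 26 days = Feb 15, 2020.
The floodplain is inundated: Feb 15, 2020 + 56 days = Apr 11, 2020.
The first mayfly hatch occurs: Apr 11, 2020 + 25 days = May 6, 2020.
Trout spawning begins: May 6, 2020 + 20 days = May 26, 2020.
Fry emergence is observed: May 26, 2020 + 3 days = May 29, 2020.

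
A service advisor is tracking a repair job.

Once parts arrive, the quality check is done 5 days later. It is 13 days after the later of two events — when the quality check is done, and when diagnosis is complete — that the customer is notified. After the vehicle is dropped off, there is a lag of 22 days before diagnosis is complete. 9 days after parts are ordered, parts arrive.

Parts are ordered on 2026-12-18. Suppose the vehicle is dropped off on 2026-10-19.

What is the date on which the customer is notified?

2027-01-14

Parts are ordered: Dec 18, 2026.
Parts arrive: Dec 18, 2026 + 9 days = Dec 27, 2026.
The quality check is done: Dec 27, 2026 + 5 days = Jan 1, 2027.
The vehicle is dropped off: Oct 19, 2026.
Diagnosis is complete: Oct 19, 2026 + 22 days = Nov 10, 2026.
Both prerequisites met — the quality check is done (Jan 1, 2027), diagnosis is complete (Nov 10, 2026); the later is Jan 1, 2027.
The customer is notified: Jan 1, 2027 + 13 days = Jan 14, 2027.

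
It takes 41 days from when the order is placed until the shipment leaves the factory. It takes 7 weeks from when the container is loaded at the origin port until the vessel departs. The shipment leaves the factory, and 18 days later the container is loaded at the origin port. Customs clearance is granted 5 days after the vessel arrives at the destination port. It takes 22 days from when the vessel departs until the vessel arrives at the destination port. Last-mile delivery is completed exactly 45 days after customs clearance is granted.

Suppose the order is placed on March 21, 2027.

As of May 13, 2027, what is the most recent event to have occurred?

The order is placed: Mar 21, 2027.
The shipment leaves the factory: Mar 21, 2027 + 41 days = May 1, 2027.
The container is loaded at the origin port: May 1, 2027 + 18 days = May 19, 2027.
The vessel departs: May 19, 2027 + 7 weeks = Jul 7, 2027.
The vessel arrives at the destination port: Jul 7, 2027 + 22 days = Jul 29, 2027.
Customs clearance is granted: Jul 29, 2027 + 5 days = Aug 3, 2027.
Last-mile delivery is completed: Aug 3, 2027 + 45 days = Sep 17, 2027.
May 13, 2027 falls between when the shipment leaves the factory (May 1, 2027) and when the container is loaded at the origin port (May 19, 2027).

The shipment leaves the factory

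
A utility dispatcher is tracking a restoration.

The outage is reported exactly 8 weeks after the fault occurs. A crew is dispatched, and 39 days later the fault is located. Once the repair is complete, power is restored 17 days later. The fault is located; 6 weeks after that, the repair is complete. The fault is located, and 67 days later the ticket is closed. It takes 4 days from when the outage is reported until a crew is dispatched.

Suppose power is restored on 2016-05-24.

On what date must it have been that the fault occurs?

Power is restored: May 24, 2016.
The repair is complete: May 24, 2016 − 17 days = May 7, 2016.
The fault is located: May 7, 2016 − 6 weeks = Mar 26, 2016.
A crew is dispatched: Mar 26, 2016 − 39 days = Feb 16, 2016.
The outage is reported: Feb 16, 2016 − 4 days = Feb 12, 2016.
The fault occurs: Feb 12, 2016 − 8 weeks = Dec 18, 2015.

2015-12-18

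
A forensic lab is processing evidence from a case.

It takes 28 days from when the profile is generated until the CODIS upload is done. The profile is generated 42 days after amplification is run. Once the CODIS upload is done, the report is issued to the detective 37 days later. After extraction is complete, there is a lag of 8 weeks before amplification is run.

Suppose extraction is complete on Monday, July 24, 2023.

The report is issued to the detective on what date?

Extraction is complete: Jul 24, 2023.
Amplification is run: Jul 24, 2023 + 8 weeks = Sep 18, 2023.
The profile is generated: Sep 18, 2023 + 42 days = Oct 30, 2023.
The CODIS upload is done: Oct 30, 2023 + 28 days = Nov 27, 2023.
The report is issued to the detective: Nov 27, 2023 + 37 days = Jan 3, 2024.

Wednesday, January 3, 2024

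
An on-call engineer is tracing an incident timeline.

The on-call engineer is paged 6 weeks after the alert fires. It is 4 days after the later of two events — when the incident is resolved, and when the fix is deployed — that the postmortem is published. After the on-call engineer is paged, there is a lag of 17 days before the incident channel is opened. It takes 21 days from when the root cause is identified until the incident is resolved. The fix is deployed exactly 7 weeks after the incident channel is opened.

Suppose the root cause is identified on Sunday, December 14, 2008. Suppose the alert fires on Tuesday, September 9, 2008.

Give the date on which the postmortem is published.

Thursday, January 8, 2009

The root cause is identified: Dec 14, 2008.
The incident is resolved: Dec 14, 2008 + 21 days = Jan 4, 2009.
The alert fires: Sep 9, 2008.
The on-call engineer is paged: Sep 9, 2008 + 6 weeks = Oct 21, 2008.
The incident channel is opened: Oct 21, 2008 + 17 days = Nov 7, 2008.
The fix is deployed: Nov 7, 2008 + 7 weeks = Dec 26, 2008.
Both prerequisites met — the incident is resolved (Jan 4, 2009), the fix is deployed (Dec 26, 2008); the later is Jan 4, 2009.
The postmortem is published: Jan 4, 2009 + 4 days = Jan 8, 2009.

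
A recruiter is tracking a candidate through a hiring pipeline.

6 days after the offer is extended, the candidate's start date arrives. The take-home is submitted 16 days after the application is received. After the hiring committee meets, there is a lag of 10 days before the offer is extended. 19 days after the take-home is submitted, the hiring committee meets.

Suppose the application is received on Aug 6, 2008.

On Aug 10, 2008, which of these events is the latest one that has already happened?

The application is received: Aug 6, 2008.
The take-home is submitted: Aug 6, 2008 + 16 days = Aug 22, 2008.
The hiring committee meets: Aug 22, 2008 + 19 days = Sep 10, 2008.
The offer is extended: Sep 10, 2008 + 10 days = Sep 20, 2008.
The candidate's start date arrives: Sep 20, 2008 + 6 days = Sep 26, 2008.
Aug 10, 2008 falls between when the application is received (Aug 6, 2008) and when the take-home is submitted (Aug 22, 2008).

The application is received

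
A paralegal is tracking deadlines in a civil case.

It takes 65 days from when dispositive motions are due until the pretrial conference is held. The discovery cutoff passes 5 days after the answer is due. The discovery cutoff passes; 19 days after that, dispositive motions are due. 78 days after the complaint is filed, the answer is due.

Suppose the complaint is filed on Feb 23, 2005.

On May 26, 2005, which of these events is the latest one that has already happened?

The discovery cutoff passes

The complaint is filed: Feb 23, 2005.
The answer is due: Feb 23, 2005 + 78 days = May 12, 2005.
The discovery cutoff passes: May 12, 2005 + 5 days = May 17, 2005.
Dispositive motions are due: May 17, 2005 + 19 days = Jun 5, 2005.
The pretrial conference is held: Jun 5, 2005 + 65 days = Aug 9, 2005.
May 26, 2005 falls between when the discovery cutoff passes (May 17, 2005) and when dispositive motions are due (Jun 5, 2005).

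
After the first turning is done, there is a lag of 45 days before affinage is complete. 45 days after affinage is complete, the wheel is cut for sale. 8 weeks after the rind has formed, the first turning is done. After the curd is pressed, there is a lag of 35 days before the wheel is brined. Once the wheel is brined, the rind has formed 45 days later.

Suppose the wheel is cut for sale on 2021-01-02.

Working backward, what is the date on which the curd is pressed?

The wheel is cut for sale: Jan 2, 2021.
Affinage is complete: Jan 2, 2021 − 45 days = Nov 18, 2020.
The first turning is done: Nov 18, 2020 − 45 days = Oct 4, 2020.
The rind has formed: Oct 4, 2020 − 8 weeks = Aug 9, 2020.
The wheel is brined: Aug 9, 2020 − 45 days = Jun 25, 2020.
The curd is pressed: Jun 25, 2020 − 35 days = May 21, 2020.

2020-05-21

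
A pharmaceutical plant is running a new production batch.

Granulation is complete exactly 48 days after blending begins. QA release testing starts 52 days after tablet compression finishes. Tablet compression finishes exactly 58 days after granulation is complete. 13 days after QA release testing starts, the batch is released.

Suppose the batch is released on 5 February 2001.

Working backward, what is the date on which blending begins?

The batch is released: Feb 5, 2001.
QA release testing starts: Feb 5, 2001 − 13 days = Jan 23, 2001.
Tablet compression finishes: Jan 23, 2001 − 52 days = Dec 2, 2000.
Granulation is complete: Dec 2, 2000 − 58 days = Oct 5, 2000.
Blending begins: Oct 5, 2000 − 48 days = Aug 18, 2000.

18 August 2000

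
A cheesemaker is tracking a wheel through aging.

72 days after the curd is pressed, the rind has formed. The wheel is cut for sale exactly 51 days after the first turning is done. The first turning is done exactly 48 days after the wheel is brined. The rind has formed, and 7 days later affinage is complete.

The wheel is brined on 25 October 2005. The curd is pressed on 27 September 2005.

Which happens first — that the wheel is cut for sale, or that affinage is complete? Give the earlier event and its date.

Affinage is complete — 15 December 2005

The wheel is brined: Oct 25, 2005.
The first turning is done: Oct 25, 2005 + 48 days = Dec 12, 2005.
The wheel is cut for sale: Dec 12, 2005 + 51 days = Feb 1, 2006.
The curd is pressed: Sep 27, 2005.
The rind has formed: Sep 27, 2005 + 72 days = Dec 8, 2005.
Affinage is complete: Dec 8, 2005 + 7 days = Dec 15, 2005.
Comparing: the wheel is cut for sale on Feb 1, 2006 vs affinage is complete on Dec 15, 2005. Earlier: affinage is complete.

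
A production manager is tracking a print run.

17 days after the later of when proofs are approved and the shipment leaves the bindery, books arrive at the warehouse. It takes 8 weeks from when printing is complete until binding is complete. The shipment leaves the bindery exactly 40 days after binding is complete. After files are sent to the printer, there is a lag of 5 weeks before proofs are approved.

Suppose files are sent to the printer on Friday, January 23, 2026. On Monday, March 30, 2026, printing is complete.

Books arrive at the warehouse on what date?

Files are sent to the printer: Jan 23, 2026.
Proofs are approved: Jan 23, 2026 + 5 weeks = Feb 27, 2026.
Printing is complete: Mar 30, 2026.
Binding is complete: Mar 30, 2026 + 8 weeks = May 25, 2026.
The shipment leaves the bindery: May 25, 2026 + 40 days = Jul 4, 2026.
Both prerequisites met — proofs are approved (Feb 27, 2026), the shipment leaves the bindery (Jul 4, 2026); the later is Jul 4, 2026.
Books arrive at the warehouse: Jul 4, 2026 + 17 days = Jul 21, 2026.

Tuesday, July 21, 2026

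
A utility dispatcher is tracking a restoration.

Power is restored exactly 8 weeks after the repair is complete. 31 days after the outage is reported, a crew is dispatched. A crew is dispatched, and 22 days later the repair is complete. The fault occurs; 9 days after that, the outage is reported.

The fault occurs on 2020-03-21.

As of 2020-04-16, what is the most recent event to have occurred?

The outage is reported

The fault occurs: Mar 21, 2020.
The outage is reported: Mar 21, 2020 + 9 days = Mar 30, 2020.
A crew is dispatched: Mar 30, 2020 + 31 days = Apr 30, 2020.
The repair is complete: Apr 30, 2020 + 22 days = May 22, 2020.
Power is restored: May 22, 2020 + 8 weeks = Jul 17, 2020.
Apr 16, 2020 falls between when the outage is reported (Mar 30, 2020) and when a crew is dispatched (Apr 30, 2020).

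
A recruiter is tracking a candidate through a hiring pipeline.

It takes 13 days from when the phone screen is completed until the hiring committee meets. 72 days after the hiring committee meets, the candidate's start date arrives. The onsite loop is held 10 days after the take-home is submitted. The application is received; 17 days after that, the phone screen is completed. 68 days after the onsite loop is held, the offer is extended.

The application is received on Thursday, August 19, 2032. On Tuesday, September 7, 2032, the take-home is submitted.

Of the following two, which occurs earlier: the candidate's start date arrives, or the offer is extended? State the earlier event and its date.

The offer is extended — Wednesday, November 24, 2032

The application is received: Aug 19, 2032.
The phone screen is completed: Aug 19, 2032 + 17 days = Sep 5, 2032.
The hiring committee meets: Sep 5, 2032 + 13 days = Sep 18, 2032.
The candidate's start date arrives: Sep 18, 2032 + 72 days = Nov 29, 2032.
The take-home is submitted: Sep 7, 2032.
The onsite loop is held: Sep 7, 2032 + 10 days = Sep 17, 2032.
The offer is extended: Sep 17, 2032 + 68 days = Nov 24, 2032.
Comparing: the candidate's start date arrives on Nov 29, 2032 vs the offer is extended on Nov 24, 2032. Earlier: the offer is extended.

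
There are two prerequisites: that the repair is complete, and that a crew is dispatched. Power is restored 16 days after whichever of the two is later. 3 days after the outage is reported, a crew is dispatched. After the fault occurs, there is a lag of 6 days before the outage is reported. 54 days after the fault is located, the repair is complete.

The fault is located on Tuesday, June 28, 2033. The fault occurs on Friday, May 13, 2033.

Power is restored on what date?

Tuesday, September 6, 2033

The fault is located: Jun 28, 2033.
The repair is complete: Jun 28, 2033 + 54 days = Aug 21, 2033.
The fault occurs: May 13, 2033.
The outage is reported: May 13, 2033 + 6 days = May 19, 2033.
A crew is dispatched: May 19, 2033 + 3 days = May 22, 2033.
Both prerequisites met — the repair is complete (Aug 21, 2033), a crew is dispatched (May 22, 2033); the later is Aug 21, 2033.
Power is restored: Aug 21, 2033 + 16 days = Sep 6, 2033.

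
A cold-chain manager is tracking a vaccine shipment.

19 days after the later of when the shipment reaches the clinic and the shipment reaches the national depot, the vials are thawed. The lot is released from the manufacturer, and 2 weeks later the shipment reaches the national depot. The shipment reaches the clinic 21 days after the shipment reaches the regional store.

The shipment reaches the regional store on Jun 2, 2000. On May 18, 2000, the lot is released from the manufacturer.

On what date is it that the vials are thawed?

Jul 12, 2000

The shipment reaches the regional store: Jun 2, 2000.
The shipment reaches the clinic: Jun 2, 2000 + 21 days = Jun 23, 2000.
The lot is released from the manufacturer: May 18, 2000.
The shipment reaches the national depot: May 18, 2000 + 2 weeks = Jun 1, 2000.
Both prerequisites met — the shipment reaches the clinic (Jun 23, 2000), the shipment reaches the national depot (Jun 1, 2000); the later is Jun 23, 2000.
The vials are thawed: Jun 23, 2000 + 19 days = Jul 12, 2000.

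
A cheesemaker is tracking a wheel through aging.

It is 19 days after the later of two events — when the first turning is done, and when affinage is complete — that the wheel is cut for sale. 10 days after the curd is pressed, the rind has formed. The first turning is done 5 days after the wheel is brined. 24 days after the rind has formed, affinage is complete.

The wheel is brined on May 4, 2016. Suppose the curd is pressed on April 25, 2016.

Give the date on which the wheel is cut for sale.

The wheel is brined: May 4, 2016.
The first turning is done: May 4, 2016 + 5 days = May 9, 2016.
The curd is pressed: Apr 25, 2016.
The rind has formed: Apr 25, 2016 + 10 days = May 5, 2016.
Affinage is complete: May 5, 2016 + 24 days = May 29, 2016.
Both prerequisites met — the first turning is done (May 9, 2016), affinage is complete (May 29, 2016); the later is May 29, 2016.
The wheel is cut for sale: May 29, 2016 + 19 days = Jun 17, 2016.

June 17, 2016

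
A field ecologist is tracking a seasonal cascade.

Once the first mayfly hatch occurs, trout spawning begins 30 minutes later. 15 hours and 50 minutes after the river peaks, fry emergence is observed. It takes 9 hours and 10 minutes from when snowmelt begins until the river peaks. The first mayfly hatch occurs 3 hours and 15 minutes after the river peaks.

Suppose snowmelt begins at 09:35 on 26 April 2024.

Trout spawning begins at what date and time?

22:30 on 26 April 2024

Snowmelt begins: 09:35 Apr 26, 2024.
The river peaks: 09:35 Apr 26, 2024 + 9h10m = 18:45 Apr 26, 2024.
The first mayfly hatch occurs: 18:45 Apr 26, 2024 + 3h15m = 22:00 Apr 26, 2024.
Trout spawning begins: 22:00 Apr 26, 2024 + 30m = 22:30 Apr 26, 2024.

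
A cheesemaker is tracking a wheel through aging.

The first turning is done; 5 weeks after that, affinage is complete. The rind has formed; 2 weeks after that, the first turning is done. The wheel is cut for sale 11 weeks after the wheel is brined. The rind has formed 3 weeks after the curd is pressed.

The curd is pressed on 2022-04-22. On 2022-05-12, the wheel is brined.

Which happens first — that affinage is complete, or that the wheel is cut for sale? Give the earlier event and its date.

Affinage is complete — 2022-07-01

The curd is pressed: Apr 22, 2022.
The rind has formed: Apr 22, 2022 + 3 weeks = May 13, 2022.
The first turning is done: May 13, 2022 + 2 weeks = May 27, 2022.
Affinage is complete: May 27, 2022 + 5 weeks = Jul 1, 2022.
The wheel is brined: May 12, 2022.
The wheel is cut for sale: May 12, 2022 + 11 weeks = Jul 28, 2022.
Comparing: affinage is complete on Jul 1, 2022 vs the wheel is cut for sale on Jul 28, 2022. Earlier: affinage is complete.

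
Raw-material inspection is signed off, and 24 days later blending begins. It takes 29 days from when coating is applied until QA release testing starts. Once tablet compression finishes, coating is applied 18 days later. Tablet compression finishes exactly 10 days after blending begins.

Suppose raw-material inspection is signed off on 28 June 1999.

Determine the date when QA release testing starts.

Raw-material inspection is signed off: Jun 28, 1999.
Blending begins: Jun 28, 1999 + 24 days = Jul 22, 1999.
Tablet compression finishes: Jul 22, 1999 + 10 days = Aug 1, 1999.
Coating is applied: Aug 1, 1999 + 18 days = Aug 19, 1999.
QA release testing starts: Aug 19, 1999 + 29 days = Sep 17, 1999.

17 September 1999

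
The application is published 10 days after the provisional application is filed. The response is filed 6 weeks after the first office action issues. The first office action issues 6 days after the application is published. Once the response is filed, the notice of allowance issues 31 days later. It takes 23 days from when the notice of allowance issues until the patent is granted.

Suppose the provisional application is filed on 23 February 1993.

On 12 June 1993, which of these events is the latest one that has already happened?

The notice of allowance issues

The provisional application is filed: Feb 23, 1993.
The application is published: Feb 23, 1993 + 10 days = Mar 5, 1993.
The first office action issues: Mar 5, 1993 + 6 days = Mar 11, 1993.
The response is filed: Mar 11, 1993 + 6 weeks = Apr 22, 1993.
The notice of allowance issues: Apr 22, 1993 + 31 days = May 23, 1993.
The patent is granted: May 23, 1993 + 23 days = Jun 15, 1993.
Jun 12, 1993 falls between when the notice of allowance issues (May 23, 1993) and when the patent is granted (Jun 15, 1993).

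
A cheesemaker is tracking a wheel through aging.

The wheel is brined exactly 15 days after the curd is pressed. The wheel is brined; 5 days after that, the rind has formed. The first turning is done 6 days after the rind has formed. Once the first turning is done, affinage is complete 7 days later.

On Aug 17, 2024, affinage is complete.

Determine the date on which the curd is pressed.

Affinage is complete: Aug 17, 2024.
The first turning is done: Aug 17, 2024 − 7 days = Aug 10, 2024.
The rind has formed: Aug 10, 2024 − 6 days = Aug 4, 2024.
The wheel is brined: Aug 4, 2024 − 5 days = Jul 30, 2024.
The curd is pressed: Jul 30, 2024 − 15 days = Jul 15, 2024.

Jul 15, 2024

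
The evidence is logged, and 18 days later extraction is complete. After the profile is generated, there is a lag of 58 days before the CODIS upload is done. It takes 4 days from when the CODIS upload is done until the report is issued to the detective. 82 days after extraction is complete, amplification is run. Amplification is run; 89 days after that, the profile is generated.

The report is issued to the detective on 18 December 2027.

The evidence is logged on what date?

The report is issued to the detective: Dec 18, 2027.
The CODIS upload is done: Dec 18, 2027 − 4 days = Dec 14, 2027.
The profile is generated: Dec 14, 2027 − 58 days = Oct 17, 2027.
Amplification is run: Oct 17, 2027 − 89 days = Jul 20, 2027.
Extraction is complete: Jul 20, 2027 − 82 days = Apr 29, 2027.
The evidence is logged: Apr 29, 2027 − 18 days = Apr 11, 2027.

11 April 2027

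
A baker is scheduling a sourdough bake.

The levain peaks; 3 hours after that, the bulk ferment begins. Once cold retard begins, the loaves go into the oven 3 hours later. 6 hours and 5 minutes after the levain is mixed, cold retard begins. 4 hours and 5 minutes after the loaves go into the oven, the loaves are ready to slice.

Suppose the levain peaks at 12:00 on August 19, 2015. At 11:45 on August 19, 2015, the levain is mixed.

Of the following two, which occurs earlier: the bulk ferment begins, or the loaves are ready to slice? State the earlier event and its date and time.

The bulk ferment begins — 15:00 on August 19, 2015

The levain peaks: 12:00 Aug 19, 2015.
The bulk ferment begins: 12:00 Aug 19, 2015 + 3h = 15:00 Aug 19, 2015.
The levain is mixed: 11:45 Aug 19, 2015.
Cold retard begins: 11:45 Aug 19, 2015 + 6h05m = 17:50 Aug 19, 2015.
The loaves go into the oven: 17:50 Aug 19, 2015 + 3h = 20:50 Aug 19, 2015.
The loaves are ready to slice: 20:50 Aug 19, 2015 + 4h05m = 00:55 Aug 20, 2015.
Comparing: the bulk ferment begins at 15:00 Aug 19, 2015 vs the loaves are ready to slice at 00:55 Aug 20, 2015. Earlier: the bulk ferment begins.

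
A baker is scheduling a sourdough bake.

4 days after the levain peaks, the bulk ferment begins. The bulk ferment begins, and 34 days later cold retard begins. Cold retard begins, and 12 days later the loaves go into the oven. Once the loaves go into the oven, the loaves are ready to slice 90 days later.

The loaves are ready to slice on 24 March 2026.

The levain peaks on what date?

4 November 2025

The loaves are ready to slice: Mar 24, 2026.
The loaves go into the oven: Mar 24, 2026 − 90 days = Dec 24, 2025.
Cold retard begins: Dec 24, 2025 − 12 days = Dec 12, 2025.
The bulk ferment begins: Dec 12, 2025 − 34 days = Nov 8, 2025.
The levain peaks: Nov 8, 2025 − 4 days = Nov 4, 2025.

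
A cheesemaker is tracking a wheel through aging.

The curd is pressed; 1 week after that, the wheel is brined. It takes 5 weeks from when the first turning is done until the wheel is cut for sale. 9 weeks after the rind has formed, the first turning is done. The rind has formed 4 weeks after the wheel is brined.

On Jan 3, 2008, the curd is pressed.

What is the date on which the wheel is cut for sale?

May 15, 2008

The curd is pressed: Jan 3, 2008.
The wheel is brined: Jan 3, 2008 + 1 week = Jan 10, 2008.
The rind has formed: Jan 10, 2008 + 4 weeks = Feb 7, 2008.
The first turning is done: Feb 7, 2008 + 9 weeks = Apr 10, 2008.
The wheel is cut for sale: Apr 10, 2008 + 5 weeks = May 15, 2008.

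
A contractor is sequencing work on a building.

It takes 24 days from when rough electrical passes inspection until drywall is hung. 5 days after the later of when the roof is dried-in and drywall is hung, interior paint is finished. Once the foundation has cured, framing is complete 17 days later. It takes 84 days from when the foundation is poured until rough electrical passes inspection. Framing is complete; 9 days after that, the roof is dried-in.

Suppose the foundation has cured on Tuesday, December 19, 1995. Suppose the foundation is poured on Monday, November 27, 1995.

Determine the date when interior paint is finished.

Tuesday, March 19, 1996

The foundation has cured: Dec 19, 1995.
Framing is complete: Dec 19, 1995 + 17 days = Jan 5, 1996.
The roof is dried-in: Jan 5, 1996 + 9 days = Jan 14, 1996.
The foundation is poured: Nov 27, 1995.
Rough electrical passes inspection: Nov 27, 1995 + 84 days = Feb 19, 1996.
Drywall is hung: Feb 19, 1996 + 24 days = Mar 14, 1996.
Both prerequisites met — the roof is dried-in (Jan 14, 1996), drywall is hung (Mar 14, 1996); the later is Mar 14, 1996.
Interior paint is finished: Mar 14, 1996 + 5 days = Mar 19, 1996.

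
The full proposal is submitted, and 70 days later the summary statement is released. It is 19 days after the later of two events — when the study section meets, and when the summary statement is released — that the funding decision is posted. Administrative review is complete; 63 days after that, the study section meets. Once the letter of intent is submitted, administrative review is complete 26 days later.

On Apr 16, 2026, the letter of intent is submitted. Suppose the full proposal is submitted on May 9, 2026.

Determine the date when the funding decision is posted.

The letter of intent is submitted: Apr 16, 2026.
Administrative review is complete: Apr 16, 2026 + 26 days = May 12, 2026.
The study section meets: May 12, 2026 + 63 days = Jul 14, 2026.
The full proposal is submitted: May 9, 2026.
The summary statement is released: May 9, 2026 + 70 days = Jul 18, 2026.
Both prerequisites met — the study section meets (Jul 14, 2026), the summary statement is released (Jul 18, 2026); the later is Jul 18, 2026.
The funding decision is posted: Jul 18, 2026 + 19 days = Aug 6, 2026.

Aug 6, 2026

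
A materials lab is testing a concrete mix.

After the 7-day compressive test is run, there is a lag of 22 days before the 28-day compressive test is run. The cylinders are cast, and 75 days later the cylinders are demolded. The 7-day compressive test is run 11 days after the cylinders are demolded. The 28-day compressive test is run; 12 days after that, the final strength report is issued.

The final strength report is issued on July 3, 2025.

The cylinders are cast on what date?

The final strength report is issued: Jul 3, 2025.
The 28-day compressive test is run: Jul 3, 2025 − 12 days = Jun 21, 2025.
The 7-day compressive test is run: Jun 21, 2025 − 22 days = May 30, 2025.
The cylinders are demolded: May 30, 2025 − 11 days = May 19, 2025.
The cylinders are cast: May 19, 2025 − 75 days = Mar 5, 2025.

March 5, 2025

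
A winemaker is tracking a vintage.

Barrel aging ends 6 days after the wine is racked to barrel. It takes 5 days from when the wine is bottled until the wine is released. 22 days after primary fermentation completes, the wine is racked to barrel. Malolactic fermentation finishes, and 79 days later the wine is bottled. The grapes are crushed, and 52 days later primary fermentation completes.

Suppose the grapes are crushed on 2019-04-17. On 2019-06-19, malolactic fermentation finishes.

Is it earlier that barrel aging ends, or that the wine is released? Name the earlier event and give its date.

The grapes are crushed: Apr 17, 2019.
Primary fermentation completes: Apr 17, 2019 + 52 days = Jun 8, 2019.
The wine is racked to barrel: Jun 8, 2019 + 22 days = Jun 30, 2019.
Barrel aging ends: Jun 30, 2019 + 6 days = Jul 6, 2019.
Malolactic fermentation finishes: Jun 19, 2019.
The wine is bottled: Jun 19, 2019 + 79 days = Sep 6, 2019.
The wine is released: Sep 6, 2019 + 5 days = Sep 11, 2019.
Comparing: barrel aging ends on Jul 6, 2019 vs the wine is released on Sep 11, 2019. Earlier: barrel aging ends.

Barrel aging ends — 2019-07-06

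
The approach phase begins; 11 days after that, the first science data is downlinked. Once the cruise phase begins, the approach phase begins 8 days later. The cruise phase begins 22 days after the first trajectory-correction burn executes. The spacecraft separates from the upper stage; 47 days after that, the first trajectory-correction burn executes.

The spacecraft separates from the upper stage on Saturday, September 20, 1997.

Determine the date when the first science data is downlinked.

The spacecraft separates from the upper stage: Sep 20, 1997.
The first trajectory-correction burn executes: Sep 20, 1997 + 47 days = Nov 6, 1997.
The cruise phase begins: Nov 6, 1997 + 22 days = Nov 28, 1997.
The approach phase begins: Nov 28, 1997 + 8 days = Dec 6, 1997.
The first science data is downlinked: Dec 6, 1997 + 11 days = Dec 17, 1997.

Wednesday, December 17, 1997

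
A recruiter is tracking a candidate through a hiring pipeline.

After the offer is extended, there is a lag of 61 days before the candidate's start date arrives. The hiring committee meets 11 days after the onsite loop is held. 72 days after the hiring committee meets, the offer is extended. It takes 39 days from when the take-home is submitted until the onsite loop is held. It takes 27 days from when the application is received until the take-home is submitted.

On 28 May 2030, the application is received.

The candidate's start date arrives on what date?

24 December 2030

The application is received: May 28, 2030.
The take-home is submitted: May 28, 2030 + 27 days = Jun 24, 2030.
The onsite loop is held: Jun 24, 2030 + 39 days = Aug 2, 2030.
The hiring committee meets: Aug 2, 2030 + 11 days = Aug 13, 2030.
The offer is extended: Aug 13, 2030 + 72 days = Oct 24, 2030.
The candidate's start date arrives: Oct 24, 2030 + 61 days = Dec 24, 2030.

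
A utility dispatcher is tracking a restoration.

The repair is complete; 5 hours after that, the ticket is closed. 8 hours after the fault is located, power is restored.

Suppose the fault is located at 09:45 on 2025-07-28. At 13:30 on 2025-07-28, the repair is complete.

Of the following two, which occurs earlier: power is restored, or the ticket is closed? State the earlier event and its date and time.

Power is restored — 17:45 on 2025-07-28

The fault is located: 09:45 Jul 28, 2025.
Power is restored: 09:45 Jul 28, 2025 + 8h = 17:45 Jul 28, 2025.
The repair is complete: 13:30 Jul 28, 2025.
The ticket is closed: 13:30 Jul 28, 2025 + 5h = 18:30 Jul 28, 2025.
Comparing: power is restored at 17:45 Jul 28, 2025 vs the ticket is closed at 18:30 Jul 28, 2025. Earlier: power is restored.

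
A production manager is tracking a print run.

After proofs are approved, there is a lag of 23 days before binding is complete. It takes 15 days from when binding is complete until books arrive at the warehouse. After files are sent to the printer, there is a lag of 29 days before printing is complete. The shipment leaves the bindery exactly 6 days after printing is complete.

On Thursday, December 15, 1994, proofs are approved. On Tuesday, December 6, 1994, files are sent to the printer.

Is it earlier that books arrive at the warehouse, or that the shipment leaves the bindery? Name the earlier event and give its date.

The shipment leaves the bindery — Tuesday, January 10, 1995

Proofs are approved: Dec 15, 1994.
Binding is complete: Dec 15, 1994 + 23 days = Jan 7, 1995.
Books arrive at the warehouse: Jan 7, 1995 + 15 days = Jan 22, 1995.
Files are sent to the printer: Dec 6, 1994.
Printing is complete: Dec 6, 1994 + 29 days = Jan 4, 1995.
The shipment leaves the bindery: Jan 4, 1995 + 6 days = Jan 10, 1995.
Comparing: books arrive at the warehouse on Jan 22, 1995 vs the shipment leaves the bindery on Jan 10, 1995. Earlier: the shipment leaves the bindery.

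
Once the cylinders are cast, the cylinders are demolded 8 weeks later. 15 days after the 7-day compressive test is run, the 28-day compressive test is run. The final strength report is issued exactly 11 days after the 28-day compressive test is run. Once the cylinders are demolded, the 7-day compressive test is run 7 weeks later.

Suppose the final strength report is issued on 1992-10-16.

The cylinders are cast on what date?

1992-06-07

The final strength report is issued: Oct 16, 1992.
The 28-day compressive test is run: Oct 16, 1992 − 11 days = Oct 5, 1992.
The 7-day compressive test is run: Oct 5, 1992 − 15 days = Sep 20, 1992.
The cylinders are demolded: Sep 20, 1992 − 7 weeks = Aug 2, 1992.
The cylinders are cast: Aug 2, 1992 − 8 weeks = Jun 7, 1992.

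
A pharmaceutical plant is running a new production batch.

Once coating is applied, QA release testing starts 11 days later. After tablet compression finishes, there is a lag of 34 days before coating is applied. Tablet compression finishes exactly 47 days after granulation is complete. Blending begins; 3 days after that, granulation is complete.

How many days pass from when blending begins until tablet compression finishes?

50 days

Causal path: blending begins → granulation is complete → tablet compression finishes.
Total delay along the path: 3 + 47 = 50 days.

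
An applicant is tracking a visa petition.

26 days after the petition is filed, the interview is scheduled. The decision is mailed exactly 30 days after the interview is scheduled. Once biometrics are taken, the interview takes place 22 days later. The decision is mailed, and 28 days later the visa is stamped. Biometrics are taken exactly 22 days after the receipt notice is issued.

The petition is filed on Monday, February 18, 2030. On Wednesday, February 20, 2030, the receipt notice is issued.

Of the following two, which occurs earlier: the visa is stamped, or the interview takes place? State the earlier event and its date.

The interview takes place — Friday, April 5, 2030

The petition is filed: Feb 18, 2030.
The interview is scheduled: Feb 18, 2030 + 26 days = Mar 16, 2030.
The decision is mailed: Mar 16, 2030 + 30 days = Apr 15, 2030.
The visa is stamped: Apr 15, 2030 + 28 days = May 13, 2030.
The receipt notice is issued: Feb 20, 2030.
Biometrics are taken: Feb 20, 2030 + 22 days = Mar 14, 2030.
The interview takes place: Mar 14, 2030 + 22 days = Apr 5, 2030.
Comparing: the visa is stamped on May 13, 2030 vs the interview takes place on Apr 5, 2030. Earlier: the interview takes place.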